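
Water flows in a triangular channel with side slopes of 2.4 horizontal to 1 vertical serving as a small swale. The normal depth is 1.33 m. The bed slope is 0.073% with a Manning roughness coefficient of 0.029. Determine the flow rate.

For a triangular section with side slope z = 2.4: A = zy² = 2.4×1.33² = 4.245 m²; P = 2y√(1+z²) = 2×1.33×2.6 = 6.916 m.
Hydraulic radius R = A/P = 4.245/6.916 = 0.6138 m.
Manning's equation: Q = (1/n) A R^(2/3) S^(1/2) = (1/0.029) × 4.245 × 0.6138^(2/3) × 0.00073^(1/2) = 2.86 m³/s.

Q = 2.86 m³/s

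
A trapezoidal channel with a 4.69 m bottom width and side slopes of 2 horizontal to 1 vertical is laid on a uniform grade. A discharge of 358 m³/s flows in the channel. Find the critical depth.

At critical depth, Q² T / (g A³) = 1, i.e. A³/T = Q²/g = 358²/9.81 = 13060.
Try y = 3.67 m: A³/T = 4443 — short.
Try y = 4.76 m: A³/T = 13040 — close enough.

y_c = 4.76 m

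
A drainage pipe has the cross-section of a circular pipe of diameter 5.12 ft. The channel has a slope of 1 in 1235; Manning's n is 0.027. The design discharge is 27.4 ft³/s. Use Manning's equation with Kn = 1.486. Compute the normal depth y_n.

y_n = 3.22 ft

Manning's equation rearranged: A R^(2/3) = nQ / (1.486·√S) = 0.027 × 27.4 / (1.486 × √0.0008097) = 17.5.
At y = 3.61 ft: A R^(2/3) = 20.51 — high.
At y = 2.72 ft: A R^(2/3) = 13.43 — low.
At y = 3.22 ft: A R^(2/3) = 17.5 — close enough.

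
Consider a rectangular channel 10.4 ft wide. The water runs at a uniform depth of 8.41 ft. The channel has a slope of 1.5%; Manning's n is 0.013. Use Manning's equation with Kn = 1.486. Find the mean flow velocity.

Flow area A = b·y = 10.4 × 8.41 = 87.46 ft². Wetted perimeter P = b + 2y = 10.4 + 2×8.41 = 27.22 ft.
Hydraulic radius R = A/P = 87.46/27.22 = 3.213 ft.
From Manning's equation, V = (1.486/n) R^(2/3) S^(1/2) = (1.486/0.013) × 3.213^(2/3) × 0.015^(1/2) = 30.5 ft/s.

V = 30.5 ft/s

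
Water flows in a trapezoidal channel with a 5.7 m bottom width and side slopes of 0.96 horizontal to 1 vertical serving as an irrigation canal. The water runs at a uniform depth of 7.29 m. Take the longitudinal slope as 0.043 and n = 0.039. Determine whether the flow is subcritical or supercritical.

supercritical

With bottom width b = 5.7 m and side slope z = 0.96: A = (b + zy)y = (5.7 + 0.96×7.29)×7.29 = 92.57 m²; P = b + 2y√(1+z²) = 5.7 + 2×7.29×1.386 = 25.91 m.
Hydraulic radius R = A/P = 92.57/25.91 = 3.573 m.
V = (1/n) R^(2/3) √S = (1/0.039) × 3.573^(2/3) × √0.043 = 12.43 m/s. Hydraulic depth D_h = A/T = 92.57/19.7 = 4.7 m.
Froude number Fr = V/√(g·D_h) = 12.43/√(9.81×4.7) = 1.83, which is greater than 1, so the flow is supercritical.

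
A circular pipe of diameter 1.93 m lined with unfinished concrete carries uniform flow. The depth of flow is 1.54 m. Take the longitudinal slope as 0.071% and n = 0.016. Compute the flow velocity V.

V = 1.17 m/s

For a circular section of diameter D = 1.93 m at depth y = 1.54 m, the central angle is θ = 2 arccos(1 − 2y/D) = 4.418 rad. Then A = (D²/8)(θ − sin θ) = 2.503 m² and P = Dθ/2 = 4.264 m.
Hydraulic radius R = A/P = 2.503/4.264 = 0.587 m.
From Manning's equation, V = (1/n) R^(2/3) S^(1/2) = (1/0.016) × 0.587^(2/3) × 0.00071^(1/2) = 1.17 m/s.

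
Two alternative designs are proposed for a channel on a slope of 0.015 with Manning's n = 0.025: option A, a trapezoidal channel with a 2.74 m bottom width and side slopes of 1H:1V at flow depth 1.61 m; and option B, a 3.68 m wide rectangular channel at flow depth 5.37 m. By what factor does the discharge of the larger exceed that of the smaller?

Channel A: With bottom width b = 2.74 m and side slope z = 1: A = (b + zy)y = (2.74 + 1×1.61)×1.61 = 7.004 m²; P = b + 2y√(1+z²) = 2.74 + 2×1.61×1.414 = 7.294 m. Hydraulic radius R = A/P = 7.004/7.294 = 0.9602 m. Q_A = (1/0.025)·7.004·0.9602^(2/3)·√0.015 = 33.39 m³/s.
Channel B: Flow area A = b·y = 3.68 × 5.37 = 19.76 m². Wetted perimeter P = b + 2y = 3.68 + 2×5.37 = 14.42 m. Hydraulic radius R = A/P = 19.76/14.42 = 1.37 m. Q_B = (1/0.025)·19.76·1.37^(2/3)·√0.015 = 119.4 m³/s.
The larger discharge is 119.4 m³/s and the smaller is 33.39 m³/s; the ratio is 3.58.

3.58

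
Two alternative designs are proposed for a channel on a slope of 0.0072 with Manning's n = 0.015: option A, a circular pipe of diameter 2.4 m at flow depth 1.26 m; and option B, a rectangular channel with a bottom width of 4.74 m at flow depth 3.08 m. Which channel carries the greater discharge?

channel B

Channel A: For a circular section of diameter D = 2.4 m at depth y = 1.26 m, the central angle is θ = 2 arccos(1 − 2y/D) = 3.242 rad. Then A = (D²/8)(θ − sin θ) = 2.406 m² and P = Dθ/2 = 3.89 m. Hydraulic radius R = A/P = 2.406/3.89 = 0.6185 m. Q_A = (1/0.015)·2.406·0.6185^(2/3)·√0.0072 = 9.88 m³/s.
Channel B: Flow area A = b·y = 4.74 × 3.08 = 14.6 m². Wetted perimeter P = b + 2y = 4.74 + 2×3.08 = 10.9 m. Hydraulic radius R = A/P = 14.6/10.9 = 1.339 m. Q_B = (1/0.015)·14.6·1.339^(2/3)·√0.0072 = 100.3 m³/s.
Q_A = 9.88 m³/s vs Q_B = 100.3 m³/s, so channel B carries more.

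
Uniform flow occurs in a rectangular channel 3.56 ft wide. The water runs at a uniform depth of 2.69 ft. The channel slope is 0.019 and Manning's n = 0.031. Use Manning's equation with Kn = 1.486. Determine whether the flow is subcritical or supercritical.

Flow area A = b·y = 3.56 × 2.69 = 9.576 ft². Wetted perimeter P = b + 2y = 3.56 + 2×2.69 = 8.94 ft.
Hydraulic radius R = A/P = 9.576/8.94 = 1.071 ft.
V = (1.486/n) R^(2/3) √S = (1.486/0.031) × 1.071^(2/3) × √0.019 = 6.917 ft/s. Hydraulic depth D_h = A/T = 9.576/3.56 = 2.69 ft.
Froude number Fr = V/√(g·D_h) = 6.917/√(32.2×2.69) = 0.743, which is less than 1, so the flow is subcritical.

subcritical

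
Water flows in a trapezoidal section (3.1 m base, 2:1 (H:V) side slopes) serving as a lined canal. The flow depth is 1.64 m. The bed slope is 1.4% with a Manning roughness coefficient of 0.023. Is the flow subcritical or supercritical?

With bottom width b = 3.1 m and side slope z = 2: A = (b + zy)y = (3.1 + 2×1.64)×1.64 = 10.46 m²; P = b + 2y√(1+z²) = 3.1 + 2×1.64×2.236 = 10.43 m.
Hydraulic radius R = A/P = 10.46/10.43 = 1.003 m.
V = (1/n) R^(2/3) √S = (1/0.023) × 1.003^(2/3) × √0.014 = 5.154 m/s. Hydraulic depth D_h = A/T = 10.46/9.66 = 1.083 m.
Froude number Fr = V/√(g·D_h) = 5.154/√(9.81×1.083) = 1.58, which is greater than 1, so the flow is supercritical.

supercritical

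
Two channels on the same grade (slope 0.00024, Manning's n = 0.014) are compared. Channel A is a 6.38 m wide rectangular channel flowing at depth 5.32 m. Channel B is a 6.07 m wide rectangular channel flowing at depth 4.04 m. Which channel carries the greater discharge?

Channel A: Flow area A = b·y = 6.38 × 5.32 = 33.94 m². Wetted perimeter P = b + 2y = 6.38 + 2×5.32 = 17.02 m. Hydraulic radius R = A/P = 33.94/17.02 = 1.994 m. Q_A = (1/0.014)·33.94·1.994^(2/3)·√0.00024 = 59.51 m³/s.
Channel B: Flow area A = b·y = 6.07 × 4.04 = 24.52 m². Wetted perimeter P = b + 2y = 6.07 + 2×4.04 = 14.15 m. Hydraulic radius R = A/P = 24.52/14.15 = 1.733 m. Q_B = (1/0.014)·24.52·1.733^(2/3)·√0.00024 = 39.15 m³/s.
Q_A = 59.51 m³/s vs Q_B = 39.15 m³/s, so channel A carries more.

channel A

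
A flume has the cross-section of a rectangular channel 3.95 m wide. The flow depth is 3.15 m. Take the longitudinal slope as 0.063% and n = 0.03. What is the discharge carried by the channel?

Flow area A = b·y = 3.95 × 3.15 = 12.44 m². Wetted perimeter P = b + 2y = 3.95 + 2×3.15 = 10.25 m.
Hydraulic radius R = A/P = 12.44/10.25 = 1.214 m.
Manning's equation: Q = (1/n) A R^(2/3) S^(1/2) = (1/0.03) × 12.44 × 1.214^(2/3) × 0.00063^(1/2) = 11.8 m³/s.

Q = 11.8 m³/s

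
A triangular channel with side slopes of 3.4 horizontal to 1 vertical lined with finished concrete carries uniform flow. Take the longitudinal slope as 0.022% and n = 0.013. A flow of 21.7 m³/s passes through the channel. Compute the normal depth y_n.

Manning's equation rearranged: A R^(2/3) = nQ / (1·√S) = 0.013 × 21.7 / (√0.00022) = 19.02.
Trying y = 2.79 m: A R^(2/3) = 32.14 — high.
Trying y = 2.29 m: A R^(2/3) = 18.98 — close enough.

y_n = 2.29 m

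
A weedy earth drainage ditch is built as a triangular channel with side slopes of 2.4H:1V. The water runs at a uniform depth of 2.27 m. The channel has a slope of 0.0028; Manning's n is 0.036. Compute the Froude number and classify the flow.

subcritical

For a triangular section with side slope z = 2.4: A = zy² = 2.4×2.27² = 12.37 m²; P = 2y√(1+z²) = 2×2.27×2.6 = 11.8 m.
Hydraulic radius R = A/P = 12.37/11.8 = 1.048 m.
V = (1/n) R^(2/3) √S = (1/0.036) × 1.048^(2/3) × √0.0028 = 1.516 m/s. Hydraulic depth D_h = A/T = 12.37/10.9 = 1.135 m.
Froude number Fr = V/√(g·D_h) = 1.516/√(9.81×1.135) = 0.454, which is less than 1, so the flow is subcritical.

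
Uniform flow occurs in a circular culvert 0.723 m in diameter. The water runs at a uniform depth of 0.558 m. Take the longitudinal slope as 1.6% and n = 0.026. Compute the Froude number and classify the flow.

For a circular section of diameter D = 0.723 m at depth y = 0.558 m, the central angle is θ = 2 arccos(1 − 2y/D) = 4.291 rad. Then A = (D²/8)(θ − sin θ) = 0.34 m² and P = Dθ/2 = 1.551 m.
Hydraulic radius R = A/P = 0.34/1.551 = 0.2192 m.
V = (1/n) R^(2/3) √S = (1/0.026) × 0.2192^(2/3) × √0.016 = 1.769 m/s. Hydraulic depth D_h = A/T = 0.34/0.6069 = 0.5603 m.
Froude number Fr = V/√(g·D_h) = 1.769/√(9.81×0.5603) = 0.754, which is less than 1, so the flow is subcritical.

subcritical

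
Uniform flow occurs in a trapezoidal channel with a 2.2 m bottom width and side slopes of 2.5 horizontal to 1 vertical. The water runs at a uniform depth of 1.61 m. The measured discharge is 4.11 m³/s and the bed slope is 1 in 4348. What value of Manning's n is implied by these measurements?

n = 0.035

With bottom width b = 2.2 m and side slope z = 2.5: A = (b + zy)y = (2.2 + 2.5×1.61)×1.61 = 10.02 m²; P = b + 2y√(1+z²) = 2.2 + 2×1.61×2.693 = 10.87 m.
Hydraulic radius R = A/P = 10.02/10.87 = 0.922 m.
Rearranging Manning's equation: n = (1/Q) A R^(2/3) S^(1/2) = (1/4.11) × 10.02 × 0.922^(2/3) × √0.00023 = 0.035.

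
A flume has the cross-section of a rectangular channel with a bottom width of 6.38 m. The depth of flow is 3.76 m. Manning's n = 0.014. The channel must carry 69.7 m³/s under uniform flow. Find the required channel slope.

Flow area A = b·y = 6.38 × 3.76 = 23.99 m². Wetted perimeter P = b + 2y = 6.38 + 2×3.76 = 13.9 m.
Hydraulic radius R = A/P = 23.99/13.9 = 1.726 m.
From Manning's equation, S = [nQ / (1 A R^(2/3))]² = [0.014 × 69.7 / (1 × 23.99 × 1.726^(2/3))]² = 0.000799.

S = 0.000799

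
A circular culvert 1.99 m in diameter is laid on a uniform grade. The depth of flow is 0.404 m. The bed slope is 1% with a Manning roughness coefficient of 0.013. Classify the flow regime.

supercritical

For a circular section of diameter D = 1.99 m at depth y = 0.404 m, the central angle is θ = 2 arccos(1 − 2y/D) = 1.87 rad. Then A = (D²/8)(θ − sin θ) = 0.4524 m² and P = Dθ/2 = 1.86 m.
Hydraulic radius R = A/P = 0.4524/1.86 = 0.2432 m.
V = (1/n) R^(2/3) √S = (1/0.013) × 0.2432^(2/3) × √0.01 = 2.997 m/s. Hydraulic depth D_h = A/T = 0.4524/1.601 = 0.2826 m.
Froude number Fr = V/√(g·D_h) = 2.997/√(9.81×0.2826) = 1.8, which is greater than 1, so the flow is supercritical.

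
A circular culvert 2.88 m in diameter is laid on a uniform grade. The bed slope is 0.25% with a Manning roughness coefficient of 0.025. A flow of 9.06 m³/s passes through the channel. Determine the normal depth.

Manning's equation rearranged: A R^(2/3) = nQ / (1·√S) = 0.025 × 9.06 / (√0.0025) = 4.53.
Try y = 2.44 m: A R^(2/3) = 5.379 — over.
Try y = 1.48 m: A R^(2/3) = 2.74 — short.
Try y = 2.07 m: A R^(2/3) = 4.532 — ≈ 4.53.

y_n = 2.07 m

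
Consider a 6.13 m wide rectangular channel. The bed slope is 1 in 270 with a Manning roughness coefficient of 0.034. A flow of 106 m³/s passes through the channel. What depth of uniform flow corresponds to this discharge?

y_n = 6.02 m

Manning's equation rearranged: A R^(2/3) = nQ / (1·√S) = 0.034 × 106 / (√0.003704) = 59.22.
Try y = 7.02 m: A R^(2/3) = 71.32 — too large.
Try y = 5.04 m: A R^(2/3) = 47.49 — too small.
Try y = 6.02 m: A R^(2/3) = 59.18 — close enough.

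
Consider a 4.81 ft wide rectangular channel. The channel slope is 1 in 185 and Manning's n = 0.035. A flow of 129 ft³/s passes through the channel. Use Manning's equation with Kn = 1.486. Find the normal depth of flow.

y_n = 5.99 ft

Manning's equation rearranged: A R^(2/3) = nQ / (1.486·√S) = 0.035 × 129 / (1.486 × √0.005405) = 41.33.
At y = 5.06 ft: A R^(2/3) = 33.71 — low.
At y = 7.09 ft: A R^(2/3) = 50.39 — high.
At y = 5.99 ft: A R^(2/3) = 41.3 — ≈ 41.33.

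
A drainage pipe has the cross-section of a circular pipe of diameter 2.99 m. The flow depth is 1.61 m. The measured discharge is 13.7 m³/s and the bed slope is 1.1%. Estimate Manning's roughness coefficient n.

For a circular section of diameter D = 2.99 m at depth y = 1.61 m, the central angle is θ = 2 arccos(1 − 2y/D) = 3.296 rad. Then A = (D²/8)(θ − sin θ) = 3.854 m² and P = Dθ/2 = 4.927 m.
Hydraulic radius R = A/P = 3.854/4.927 = 0.7823 m.
Rearranging Manning's equation: n = (1/Q) A R^(2/3) S^(1/2) = (1/13.7) × 3.854 × 0.7823^(2/3) × √0.011 = 0.0251.

n = 0.0251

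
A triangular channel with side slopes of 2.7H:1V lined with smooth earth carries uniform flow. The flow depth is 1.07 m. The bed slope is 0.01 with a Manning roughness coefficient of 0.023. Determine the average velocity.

V = 2.75 m/s

For a triangular section with side slope z = 2.7: A = zy² = 2.7×1.07² = 3.091 m²; P = 2y√(1+z²) = 2×1.07×2.879 = 6.162 m.
Hydraulic radius R = A/P = 3.091/6.162 = 0.5017 m.
From Manning's equation, V = (1/n) R^(2/3) S^(1/2) = (1/0.023) × 0.5017^(2/3) × 0.01^(1/2) = 2.75 m/s.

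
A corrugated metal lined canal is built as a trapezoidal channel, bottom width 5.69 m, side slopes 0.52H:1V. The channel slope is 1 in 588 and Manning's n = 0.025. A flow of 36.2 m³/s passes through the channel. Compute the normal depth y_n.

y_n = 2.41 m

Manning's equation rearranged: A R^(2/3) = nQ / (1·√S) = 0.025 × 36.2 / (√0.001701) = 21.95.
At y = 3.04 m: A R^(2/3) = 32.25 — too large.
At y = 2.03 m: A R^(2/3) = 16.59 — too small.
At y = 2.41 m: A R^(2/3) = 21.97 — ≈ 21.95.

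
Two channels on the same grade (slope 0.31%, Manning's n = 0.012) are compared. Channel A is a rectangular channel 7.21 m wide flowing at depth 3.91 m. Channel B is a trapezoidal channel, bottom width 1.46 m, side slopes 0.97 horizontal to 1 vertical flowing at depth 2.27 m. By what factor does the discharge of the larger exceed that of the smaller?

Channel A: Flow area A = b·y = 7.21 × 3.91 = 28.19 m². Wetted perimeter P = b + 2y = 7.21 + 2×3.91 = 15.03 m. Hydraulic radius R = A/P = 28.19/15.03 = 1.876 m. Q_A = (1/0.012)·28.19·1.876^(2/3)·√0.0031 = 198.9 m³/s.
Channel B: With bottom width b = 1.46 m and side slope z = 0.97: A = (b + zy)y = (1.46 + 0.97×2.27)×2.27 = 8.313 m²; P = b + 2y√(1+z²) = 1.46 + 2×2.27×1.393 = 7.785 m. Hydraulic radius R = A/P = 8.313/7.785 = 1.068 m. Q_B = (1/0.012)·8.313·1.068^(2/3)·√0.0031 = 40.29 m³/s.
The larger discharge is 198.9 m³/s and the smaller is 40.29 m³/s; the ratio is 4.94.

4.94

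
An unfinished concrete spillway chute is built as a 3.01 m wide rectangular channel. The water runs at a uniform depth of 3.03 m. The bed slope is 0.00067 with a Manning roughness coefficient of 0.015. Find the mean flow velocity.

V = 1.73 m/s

Flow area A = b·y = 3.01 × 3.03 = 9.12 m². Wetted perimeter P = b + 2y = 3.01 + 2×3.03 = 9.07 m.
Hydraulic radius R = A/P = 9.12/9.07 = 1.006 m.
From Manning's equation, V = (1/n) R^(2/3) S^(1/2) = (1/0.015) × 1.006^(2/3) × 0.00067^(1/2) = 1.73 m/s.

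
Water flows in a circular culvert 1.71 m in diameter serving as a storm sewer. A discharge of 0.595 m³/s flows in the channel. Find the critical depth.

y_c = 0.374 m

At critical depth, Q² T / (g A³) = 1, i.e. A³/T = Q²/g = 0.595²/9.81 = 0.03609.
Trying y = 0.316 m: A³/T = 0.01874 — too small.
Trying y = 0.418 m: A³/T = 0.05599 — too large.
Trying y = 0.374 m: A³/T = 0.03627 — ≈ 0.03609.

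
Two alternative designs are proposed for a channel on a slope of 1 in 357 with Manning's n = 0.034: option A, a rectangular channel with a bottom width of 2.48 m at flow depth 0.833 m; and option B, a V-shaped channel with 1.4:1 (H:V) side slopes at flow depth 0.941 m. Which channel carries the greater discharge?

channel A

Channel A: Flow area A = b·y = 2.48 × 0.833 = 2.066 m². Wetted perimeter P = b + 2y = 2.48 + 2×0.833 = 4.146 m. Hydraulic radius R = A/P = 2.066/4.146 = 0.4983 m. Q_A = (1/0.034)·2.066·0.4983^(2/3)·√0.002801 = 2.021 m³/s.
Channel B: For a triangular section with side slope z = 1.4: A = zy² = 1.4×0.941² = 1.24 m²; P = 2y√(1+z²) = 2×0.941×1.72 = 3.238 m. Hydraulic radius R = A/P = 1.24/3.238 = 0.3829 m. Q_B = (1/0.034)·1.24·0.3829^(2/3)·√0.002801 = 1.017 m³/s.
Q_A = 2.021 m³/s vs Q_B = 1.017 m³/s, so channel A carries more.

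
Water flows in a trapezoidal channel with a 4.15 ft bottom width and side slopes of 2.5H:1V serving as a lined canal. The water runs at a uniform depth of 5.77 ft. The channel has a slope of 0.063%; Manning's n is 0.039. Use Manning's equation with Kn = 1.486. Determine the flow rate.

With bottom width b = 4.15 ft and side slope z = 2.5: A = (b + zy)y = (4.15 + 2.5×5.77)×5.77 = 107.2 ft²; P = b + 2y√(1+z²) = 4.15 + 2×5.77×2.693 = 35.22 ft.
Hydraulic radius R = A/P = 107.2/35.22 = 3.043 ft.
Manning's equation: Q = (1.486/n) A R^(2/3) S^(1/2) = (1.486/0.039) × 107.2 × 3.043^(2/3) × 0.00063^(1/2) = 215 ft³/s.

Q = 215 ft³/s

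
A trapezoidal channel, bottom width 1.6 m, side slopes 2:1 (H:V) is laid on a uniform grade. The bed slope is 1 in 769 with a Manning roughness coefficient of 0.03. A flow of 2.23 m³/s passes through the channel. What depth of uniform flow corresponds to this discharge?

Manning's equation rearranged: A R^(2/3) = nQ / (1·√S) = 0.03 × 2.23 / (√0.0013) = 1.855.
Trying y = 0.971 m: A R^(2/3) = 2.389 — too large.
Trying y = 0.635 m: A R^(2/3) = 1.007 — too small.
Trying y = 0.86 m: A R^(2/3) = 1.856 — ≈ 1.855.

y_n = 0.86 m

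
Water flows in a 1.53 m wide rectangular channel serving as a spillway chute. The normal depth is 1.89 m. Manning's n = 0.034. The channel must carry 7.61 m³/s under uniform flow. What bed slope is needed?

Flow area A = b·y = 1.53 × 1.89 = 2.892 m². Wetted perimeter P = b + 2y = 1.53 + 2×1.89 = 5.31 m.
Hydraulic radius R = A/P = 2.892/5.31 = 0.5446 m.
From Manning's equation, S = [nQ / (1 A R^(2/3))]² = [0.034 × 7.61 / (1 × 2.892 × 0.5446^(2/3))]² = 0.018.

S = 0.018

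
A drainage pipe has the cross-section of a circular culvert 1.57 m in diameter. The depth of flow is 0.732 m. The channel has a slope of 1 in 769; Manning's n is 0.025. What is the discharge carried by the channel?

For a circular section of diameter D = 1.57 m at depth y = 0.732 m, the central angle is θ = 2 arccos(1 − 2y/D) = 3.006 rad. Then A = (D²/8)(θ − sin θ) = 0.8848 m² and P = Dθ/2 = 2.36 m.
Hydraulic radius R = A/P = 0.8848/2.36 = 0.3749 m.
Manning's equation: Q = (1/n) A R^(2/3) S^(1/2) = (1/0.025) × 0.8848 × 0.3749^(2/3) × 0.0013^(1/2) = 0.664 m³/s.

Q = 0.664 m³/s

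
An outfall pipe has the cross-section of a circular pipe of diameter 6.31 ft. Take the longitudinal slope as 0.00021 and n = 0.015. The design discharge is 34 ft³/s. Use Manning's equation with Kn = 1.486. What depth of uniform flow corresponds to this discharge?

Manning's equation rearranged: A R^(2/3) = nQ / (1.486·√S) = 0.015 × 34 / (1.486 × √0.00021) = 23.68.
Trying y = 2.75 ft: A R^(2/3) = 16.68 — low.
Trying y = 3.75 ft: A R^(2/3) = 28.06 — high.
Trying y = 3.37 ft: A R^(2/3) = 23.66 — close enough.

y_n = 3.37 ft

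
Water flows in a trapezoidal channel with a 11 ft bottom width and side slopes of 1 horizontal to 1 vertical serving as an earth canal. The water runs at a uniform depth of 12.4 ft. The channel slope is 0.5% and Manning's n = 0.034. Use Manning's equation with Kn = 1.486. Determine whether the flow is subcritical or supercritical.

subcritical

With bottom width b = 11 ft and side slope z = 1: A = (b + zy)y = (11 + 1×12.4)×12.4 = 290.2 ft²; P = b + 2y√(1+z²) = 11 + 2×12.4×1.414 = 46.07 ft.
Hydraulic radius R = A/P = 290.2/46.07 = 6.298 ft.
V = (1.486/n) R^(2/3) √S = (1.486/0.034) × 6.298^(2/3) × √0.005 = 10.54 ft/s. Hydraulic depth D_h = A/T = 290.2/35.8 = 8.105 ft.
Froude number Fr = V/√(g·D_h) = 10.54/√(32.2×8.105) = 0.652, which is less than 1, so the flow is subcritical.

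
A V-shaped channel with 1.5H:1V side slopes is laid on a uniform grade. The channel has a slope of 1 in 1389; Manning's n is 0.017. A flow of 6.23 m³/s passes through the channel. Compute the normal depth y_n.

Manning's equation rearranged: A R^(2/3) = nQ / (1·√S) = 0.017 × 6.23 / (√0.0007199) = 3.947.
Try y = 1.44 m: A R^(2/3) = 2.21 — too small.
Try y = 2.18 m: A R^(2/3) = 6.679 — too large.
Try y = 1.79 m: A R^(2/3) = 3.949 — ≈ 3.947.

y_n = 1.79 m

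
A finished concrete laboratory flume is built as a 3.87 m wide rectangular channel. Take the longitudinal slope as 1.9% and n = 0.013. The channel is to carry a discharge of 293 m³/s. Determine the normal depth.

y_n = 5.6 m

Manning's equation rearranged: A R^(2/3) = nQ / (1·√S) = 0.013 × 293 / (√0.019) = 27.63.
Trying y = 6.45 m: A R^(2/3) = 32.54 — high.
Trying y = 5.6 m: A R^(2/3) = 27.61 — close enough.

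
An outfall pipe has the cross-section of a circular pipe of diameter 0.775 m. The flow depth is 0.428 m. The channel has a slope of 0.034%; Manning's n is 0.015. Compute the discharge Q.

Q = 0.114 m³/s

For a circular section of diameter D = 0.775 m at depth y = 0.428 m, the central angle is θ = 2 arccos(1 − 2y/D) = 3.351 rad. Then A = (D²/8)(θ − sin θ) = 0.2672 m² and P = Dθ/2 = 1.299 m.
Hydraulic radius R = A/P = 0.2672/1.299 = 0.2058 m.
Manning's equation: Q = (1/n) A R^(2/3) S^(1/2) = (1/0.015) × 0.2672 × 0.2058^(2/3) × 0.00034^(1/2) = 0.114 m³/s.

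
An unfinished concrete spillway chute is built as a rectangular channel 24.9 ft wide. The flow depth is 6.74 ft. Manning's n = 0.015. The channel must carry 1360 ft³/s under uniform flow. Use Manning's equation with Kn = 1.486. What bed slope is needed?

S = 0.000936

Flow area A = b·y = 24.9 × 6.74 = 167.8 ft². Wetted perimeter P = b + 2y = 24.9 + 2×6.74 = 38.38 ft.
Hydraulic radius R = A/P = 167.8/38.38 = 4.373 ft.
From Manning's equation, S = [nQ / (1.486 A R^(2/3))]² = [0.015 × 1360 / (1.486 × 167.8 × 4.373^(2/3))]² = 0.000936.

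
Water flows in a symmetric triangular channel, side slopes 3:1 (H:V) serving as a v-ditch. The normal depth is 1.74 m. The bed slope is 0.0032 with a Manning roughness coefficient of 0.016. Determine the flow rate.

For a triangular section with side slope z = 3: A = zy² = 3×1.74² = 9.083 m²; P = 2y√(1+z²) = 2×1.74×3.162 = 11 m.
Hydraulic radius R = A/P = 9.083/11 = 0.8254 m.
Manning's equation: Q = (1/n) A R^(2/3) S^(1/2) = (1/0.016) × 9.083 × 0.8254^(2/3) × 0.0032^(1/2) = 28.3 m³/s.

Q = 28.3 m³/s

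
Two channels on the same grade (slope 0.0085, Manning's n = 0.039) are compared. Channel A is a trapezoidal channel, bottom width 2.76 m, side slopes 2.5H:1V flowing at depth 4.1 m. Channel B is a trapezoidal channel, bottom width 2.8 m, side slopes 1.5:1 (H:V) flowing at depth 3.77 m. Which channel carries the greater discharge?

Channel A: With bottom width b = 2.76 m and side slope z = 2.5: A = (b + zy)y = (2.76 + 2.5×4.1)×4.1 = 53.34 m²; P = b + 2y√(1+z²) = 2.76 + 2×4.1×2.693 = 24.84 m. Hydraulic radius R = A/P = 53.34/24.84 = 2.147 m. Q_A = (1/0.039)·53.34·2.147^(2/3)·√0.0085 = 209.9 m³/s.
Channel B: With bottom width b = 2.8 m and side slope z = 1.5: A = (b + zy)y = (2.8 + 1.5×3.77)×3.77 = 31.88 m²; P = b + 2y√(1+z²) = 2.8 + 2×3.77×1.803 = 16.39 m. Hydraulic radius R = A/P = 31.88/16.39 = 1.944 m. Q_B = (1/0.039)·31.88·1.944^(2/3)·√0.0085 = 117.4 m³/s.
Q_A = 209.9 m³/s vs Q_B = 117.4 m³/s, so channel A carries more.

channel A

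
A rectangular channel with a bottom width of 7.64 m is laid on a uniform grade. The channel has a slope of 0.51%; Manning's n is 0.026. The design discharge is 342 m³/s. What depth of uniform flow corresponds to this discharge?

Manning's equation rearranged: A R^(2/3) = nQ / (1·√S) = 0.026 × 342 / (√0.0051) = 124.5.
Trying y = 6.05 m: A R^(2/3) = 81.5 — too small.
Trying y = 9.4 m: A R^(2/3) = 139.8 — too large.
Trying y = 8.53 m: A R^(2/3) = 124.4 — ≈ 124.5.

y_n = 8.53 m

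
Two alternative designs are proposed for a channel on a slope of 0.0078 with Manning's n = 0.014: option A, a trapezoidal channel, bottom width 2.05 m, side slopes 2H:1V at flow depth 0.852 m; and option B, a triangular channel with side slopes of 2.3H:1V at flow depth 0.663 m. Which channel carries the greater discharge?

Channel A: With bottom width b = 2.05 m and side slope z = 2: A = (b + zy)y = (2.05 + 2×0.852)×0.852 = 3.198 m²; P = b + 2y√(1+z²) = 2.05 + 2×0.852×2.236 = 5.86 m. Hydraulic radius R = A/P = 3.198/5.86 = 0.5458 m. Q_A = (1/0.014)·3.198·0.5458^(2/3)·√0.0078 = 13.48 m³/s.
Channel B: For a triangular section with side slope z = 2.3: A = zy² = 2.3×0.663² = 1.011 m²; P = 2y√(1+z²) = 2×0.663×2.508 = 3.326 m. Hydraulic radius R = A/P = 1.011/3.326 = 0.304 m. Q_B = (1/0.014)·1.011·0.304^(2/3)·√0.0078 = 2.884 m³/s.
Q_A = 13.48 m³/s vs Q_B = 2.884 m³/s, so channel A carries more.

channel A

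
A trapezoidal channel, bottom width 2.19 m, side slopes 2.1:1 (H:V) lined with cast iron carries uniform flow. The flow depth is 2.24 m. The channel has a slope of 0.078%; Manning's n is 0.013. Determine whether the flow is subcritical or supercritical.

With bottom width b = 2.19 m and side slope z = 2.1: A = (b + zy)y = (2.19 + 2.1×2.24)×2.24 = 15.44 m²; P = b + 2y√(1+z²) = 2.19 + 2×2.24×2.326 = 12.61 m.
Hydraulic radius R = A/P = 15.44/12.61 = 1.225 m.
V = (1/n) R^(2/3) √S = (1/0.013) × 1.225^(2/3) × √0.00078 = 2.459 m/s. Hydraulic depth D_h = A/T = 15.44/11.6 = 1.331 m.
Froude number Fr = V/√(g·D_h) = 2.459/√(9.81×1.331) = 0.68, which is less than 1, so the flow is subcritical.

subcritical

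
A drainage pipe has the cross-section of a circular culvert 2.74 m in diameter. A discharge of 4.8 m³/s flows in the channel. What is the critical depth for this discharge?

y_c = 0.956 m

At critical depth, Q² T / (g A³) = 1, i.e. A³/T = Q²/g = 4.8²/9.81 = 2.349.
Trying y = 0.717 m: A³/T = 0.7712 — low.
Trying y = 0.956 m: A³/T = 2.352 — matches.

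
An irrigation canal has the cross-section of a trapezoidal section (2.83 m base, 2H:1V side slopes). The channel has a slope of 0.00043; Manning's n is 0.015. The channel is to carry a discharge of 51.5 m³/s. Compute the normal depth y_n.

Manning's equation rearranged: A R^(2/3) = nQ / (1·√S) = 0.015 × 51.5 / (√0.00043) = 37.25.
Try y = 2.31 m: A R^(2/3) = 20.58 — short.
Try y = 3.66 m: A R^(2/3) = 57.69 — over.
Try y = 3.02 m: A R^(2/3) = 37.25 — ≈ 37.25.

y_n = 3.02 m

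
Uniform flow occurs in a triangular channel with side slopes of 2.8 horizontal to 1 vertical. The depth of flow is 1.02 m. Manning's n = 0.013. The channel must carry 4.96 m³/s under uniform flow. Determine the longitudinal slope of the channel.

S = 0.0013

For a triangular section with side slope z = 2.8: A = zy² = 2.8×1.02² = 2.913 m²; P = 2y√(1+z²) = 2×1.02×2.973 = 6.065 m.
Hydraulic radius R = A/P = 2.913/6.065 = 0.4803 m.
From Manning's equation, S = [nQ / (1 A R^(2/3))]² = [0.013 × 4.96 / (1 × 2.913 × 0.4803^(2/3))]² = 0.0013.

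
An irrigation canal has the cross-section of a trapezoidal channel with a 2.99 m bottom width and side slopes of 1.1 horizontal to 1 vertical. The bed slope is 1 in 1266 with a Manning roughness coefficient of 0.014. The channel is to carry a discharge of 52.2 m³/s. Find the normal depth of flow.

Manning's equation rearranged: A R^(2/3) = nQ / (1·√S) = 0.014 × 52.2 / (√0.0007899) = 26.
Try y = 2.22 m: A R^(2/3) = 14.05 — too small.
Try y = 3.02 m: A R^(2/3) = 26 — matches.

y_n = 3.02 m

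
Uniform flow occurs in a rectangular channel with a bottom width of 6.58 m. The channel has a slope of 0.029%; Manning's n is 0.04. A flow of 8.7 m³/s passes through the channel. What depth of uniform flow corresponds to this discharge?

y_n = 2.47 m

Manning's equation rearranged: A R^(2/3) = nQ / (1·√S) = 0.04 × 8.7 / (√0.00029) = 20.44.
At y = 2.12 m: A R^(2/3) = 16.52 — short.
At y = 3 m: A R^(2/3) = 26.66 — over.
At y = 2.47 m: A R^(2/3) = 20.44 — matches.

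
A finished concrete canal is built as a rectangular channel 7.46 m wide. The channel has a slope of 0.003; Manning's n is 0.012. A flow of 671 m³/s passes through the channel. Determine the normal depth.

y_n = 10.1 m

Manning's equation rearranged: A R^(2/3) = nQ / (1·√S) = 0.012 × 671 / (√0.003) = 147.
Trying y = 7.79 m: A R^(2/3) = 107.7 — short.
Trying y = 11.7 m: A R^(2/3) = 174.6 — over.
Trying y = 10.1 m: A R^(2/3) = 147 — matches.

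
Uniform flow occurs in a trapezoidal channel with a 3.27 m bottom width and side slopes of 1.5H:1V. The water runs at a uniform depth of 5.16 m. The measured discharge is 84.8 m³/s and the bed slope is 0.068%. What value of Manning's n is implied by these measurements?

With bottom width b = 3.27 m and side slope z = 1.5: A = (b + zy)y = (3.27 + 1.5×5.16)×5.16 = 56.81 m²; P = b + 2y√(1+z²) = 3.27 + 2×5.16×1.803 = 21.87 m.
Hydraulic radius R = A/P = 56.81/21.87 = 2.597 m.
Rearranging Manning's equation: n = (1/Q) A R^(2/3) S^(1/2) = (1/84.8) × 56.81 × 2.597^(2/3) × √0.00068 = 0.033.

n = 0.033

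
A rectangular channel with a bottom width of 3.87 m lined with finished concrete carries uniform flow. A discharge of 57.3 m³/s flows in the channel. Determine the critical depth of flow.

y_c = 2.82 m

For a rectangular channel, critical depth y_c = (q²/g)^(1/3) where q = Q/b = 57.3/3.87 = 14.81 m²/s.
So y_c = (14.81²/9.81)^(1/3) = 2.82 m.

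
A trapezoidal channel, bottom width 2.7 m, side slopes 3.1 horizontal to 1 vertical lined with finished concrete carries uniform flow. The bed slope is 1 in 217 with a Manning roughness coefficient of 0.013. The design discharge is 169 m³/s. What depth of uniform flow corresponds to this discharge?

Manning's equation rearranged: A R^(2/3) = nQ / (1·√S) = 0.013 × 169 / (√0.004608) = 32.36.
Trying y = 1.8 m: A R^(2/3) = 15.23 — short.
Trying y = 2.5 m: A R^(2/3) = 32.32 — close enough.

y_n = 2.5 m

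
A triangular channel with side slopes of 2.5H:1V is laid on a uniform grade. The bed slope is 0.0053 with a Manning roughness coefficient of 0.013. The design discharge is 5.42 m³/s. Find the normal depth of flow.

y_n = 0.849 m

Manning's equation rearranged: A R^(2/3) = nQ / (1·√S) = 0.013 × 5.42 / (√0.0053) = 0.9678.
Try y = 0.735 m: A R^(2/3) = 0.6595 — short.
Try y = 1.03 m: A R^(2/3) = 1.622 — over.
Try y = 0.849 m: A R^(2/3) = 0.9687 — ≈ 0.9678.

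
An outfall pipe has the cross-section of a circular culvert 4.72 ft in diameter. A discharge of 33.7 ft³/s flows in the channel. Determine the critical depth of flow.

y_c = 1.64 ft

At critical depth, Q² T / (g A³) = 1, i.e. A³/T = Q²/g = 33.7²/32.2 = 35.27.
Trying y = 1.82 ft: A³/T = 52.43 — high.
Trying y = 1.29 ft: A³/T = 13.85 — low.
Trying y = 1.64 ft: A³/T = 35.1 — close enough.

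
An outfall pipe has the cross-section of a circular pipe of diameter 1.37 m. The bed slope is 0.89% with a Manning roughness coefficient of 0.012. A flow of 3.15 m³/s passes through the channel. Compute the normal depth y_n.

y_n = 0.729 m

Manning's equation rearranged: A R^(2/3) = nQ / (1·√S) = 0.012 × 3.15 / (√0.0089) = 0.4007.
Try y = 0.927 m: A R^(2/3) = 0.5774 — high.
Try y = 0.526 m: A R^(2/3) = 0.2255 — low.
Try y = 0.729 m: A R^(2/3) = 0.4004 — matches.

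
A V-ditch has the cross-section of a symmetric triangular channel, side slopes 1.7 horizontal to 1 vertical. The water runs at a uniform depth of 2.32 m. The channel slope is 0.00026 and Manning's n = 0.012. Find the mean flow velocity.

For a triangular section with side slope z = 1.7: A = zy² = 1.7×2.32² = 9.15 m²; P = 2y√(1+z²) = 2×2.32×1.972 = 9.152 m.
Hydraulic radius R = A/P = 9.15/9.152 = 0.9998 m.
From Manning's equation, V = (1/n) R^(2/3) S^(1/2) = (1/0.012) × 0.9998^(2/3) × 0.00026^(1/2) = 1.34 m/s.

V = 1.34 m/s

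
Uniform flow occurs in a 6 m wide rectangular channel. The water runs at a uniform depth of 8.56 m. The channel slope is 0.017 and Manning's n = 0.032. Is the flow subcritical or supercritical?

Flow area A = b·y = 6 × 8.56 = 51.36 m². Wetted perimeter P = b + 2y = 6 + 2×8.56 = 23.12 m.
Hydraulic radius R = A/P = 51.36/23.12 = 2.221 m.
V = (1/n) R^(2/3) √S = (1/0.032) × 2.221^(2/3) × √0.017 = 6.937 m/s. Hydraulic depth D_h = A/T = 51.36/6 = 8.56 m.
Froude number Fr = V/√(g·D_h) = 6.937/√(9.81×8.56) = 0.757, which is less than 1, so the flow is subcritical.

subcritical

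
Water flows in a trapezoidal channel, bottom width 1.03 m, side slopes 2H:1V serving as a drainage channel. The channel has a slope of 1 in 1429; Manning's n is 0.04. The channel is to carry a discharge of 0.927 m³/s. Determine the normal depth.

y_n = 0.844 m

Manning's equation rearranged: A R^(2/3) = nQ / (1·√S) = 0.04 × 0.927 / (√0.0006998) = 1.402.
Try y = 0.921 m: A R^(2/3) = 1.697 — over.
Try y = 0.844 m: A R^(2/3) = 1.401 — ≈ 1.402.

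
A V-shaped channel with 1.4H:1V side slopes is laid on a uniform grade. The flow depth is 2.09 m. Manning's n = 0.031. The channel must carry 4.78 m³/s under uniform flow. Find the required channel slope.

For a triangular section with side slope z = 1.4: A = zy² = 1.4×2.09² = 6.115 m²; P = 2y√(1+z²) = 2×2.09×1.72 = 7.192 m.
Hydraulic radius R = A/P = 6.115/7.192 = 0.8504 m.
From Manning's equation, S = [nQ / (1 A R^(2/3))]² = [0.031 × 4.78 / (1 × 6.115 × 0.8504^(2/3))]² = 0.000729.

S = 0.000729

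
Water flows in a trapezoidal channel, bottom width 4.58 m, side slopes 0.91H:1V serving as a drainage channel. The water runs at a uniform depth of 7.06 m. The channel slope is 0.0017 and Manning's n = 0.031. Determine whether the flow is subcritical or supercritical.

With bottom width b = 4.58 m and side slope z = 0.91: A = (b + zy)y = (4.58 + 0.91×7.06)×7.06 = 77.69 m²; P = b + 2y√(1+z²) = 4.58 + 2×7.06×1.352 = 23.67 m.
Hydraulic radius R = A/P = 77.69/23.67 = 3.282 m.
V = (1/n) R^(2/3) √S = (1/0.031) × 3.282^(2/3) × √0.0017 = 2.937 m/s. Hydraulic depth D_h = A/T = 77.69/17.43 = 4.458 m.
Froude number Fr = V/√(g·D_h) = 2.937/√(9.81×4.458) = 0.444, which is less than 1, so the flow is subcritical.

subcritical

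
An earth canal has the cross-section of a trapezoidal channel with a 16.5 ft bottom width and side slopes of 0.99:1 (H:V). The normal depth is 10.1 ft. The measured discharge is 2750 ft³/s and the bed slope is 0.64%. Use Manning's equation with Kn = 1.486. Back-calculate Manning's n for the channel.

n = 0.038

With bottom width b = 16.5 ft and side slope z = 0.99: A = (b + zy)y = (16.5 + 0.99×10.1)×10.1 = 267.6 ft²; P = b + 2y√(1+z²) = 16.5 + 2×10.1×1.407 = 44.92 ft.
Hydraulic radius R = A/P = 267.6/44.92 = 5.958 ft.
Rearranging Manning's equation: n = (1.486/Q) A R^(2/3) S^(1/2) = (1.486/2750) × 267.6 × 5.958^(2/3) × √0.0064 = 0.038.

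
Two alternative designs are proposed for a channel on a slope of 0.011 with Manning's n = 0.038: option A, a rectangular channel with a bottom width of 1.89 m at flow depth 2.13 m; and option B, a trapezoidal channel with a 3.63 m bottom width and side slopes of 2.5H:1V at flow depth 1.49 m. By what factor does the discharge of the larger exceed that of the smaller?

Channel A: Flow area A = b·y = 1.89 × 2.13 = 4.026 m². Wetted perimeter P = b + 2y = 1.89 + 2×2.13 = 6.15 m. Hydraulic radius R = A/P = 4.026/6.15 = 0.6546 m. Q_A = (1/0.038)·4.026·0.6546^(2/3)·√0.011 = 8.377 m³/s.
Channel B: With bottom width b = 3.63 m and side slope z = 2.5: A = (b + zy)y = (3.63 + 2.5×1.49)×1.49 = 10.96 m²; P = b + 2y√(1+z²) = 3.63 + 2×1.49×2.693 = 11.65 m. Hydraulic radius R = A/P = 10.96/11.65 = 0.9404 m. Q_B = (1/0.038)·10.96·0.9404^(2/3)·√0.011 = 29.03 m³/s.
The larger discharge is 29.03 m³/s and the smaller is 8.377 m³/s; the ratio is 3.47.

3.47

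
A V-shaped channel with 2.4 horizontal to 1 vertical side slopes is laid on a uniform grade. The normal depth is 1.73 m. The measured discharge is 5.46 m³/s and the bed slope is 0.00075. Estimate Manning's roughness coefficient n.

For a triangular section with side slope z = 2.4: A = zy² = 2.4×1.73² = 7.183 m²; P = 2y√(1+z²) = 2×1.73×2.6 = 8.996 m.
Hydraulic radius R = A/P = 7.183/8.996 = 0.7985 m.
Rearranging Manning's equation: n = (1/Q) A R^(2/3) S^(1/2) = (1/5.46) × 7.183 × 0.7985^(2/3) × √0.00075 = 0.031.

n = 0.031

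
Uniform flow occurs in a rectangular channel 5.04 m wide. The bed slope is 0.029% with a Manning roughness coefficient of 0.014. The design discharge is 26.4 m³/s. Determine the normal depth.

y_n = 3.37 m

Manning's equation rearranged: A R^(2/3) = nQ / (1·√S) = 0.014 × 26.4 / (√0.00029) = 21.7.
At y = 2.84 m: A R^(2/3) = 17.36 — short.
At y = 4.2 m: A R^(2/3) = 28.65 — over.
At y = 3.37 m: A R^(2/3) = 21.68 — close enough.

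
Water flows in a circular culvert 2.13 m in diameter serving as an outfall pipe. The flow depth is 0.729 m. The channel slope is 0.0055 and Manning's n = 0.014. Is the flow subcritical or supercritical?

supercritical

For a circular section of diameter D = 2.13 m at depth y = 0.729 m, the central angle is θ = 2 arccos(1 − 2y/D) = 2.5 rad. Then A = (D²/8)(θ − sin θ) = 1.078 m² and P = Dθ/2 = 2.662 m.
Hydraulic radius R = A/P = 1.078/2.662 = 0.4049 m.
V = (1/n) R^(2/3) √S = (1/0.014) × 0.4049^(2/3) × √0.0055 = 2.899 m/s. Hydraulic depth D_h = A/T = 1.078/2.021 = 0.5333 m.
Froude number Fr = V/√(g·D_h) = 2.899/√(9.81×0.5333) = 1.27, which is greater than 1, so the flow is supercritical.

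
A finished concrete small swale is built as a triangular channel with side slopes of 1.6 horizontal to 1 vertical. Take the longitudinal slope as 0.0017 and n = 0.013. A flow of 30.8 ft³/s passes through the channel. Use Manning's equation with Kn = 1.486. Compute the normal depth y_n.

y_n = 2.1 ft

Manning's equation rearranged: A R^(2/3) = nQ / (1.486·√S) = 0.013 × 30.8 / (1.486 × √0.0017) = 6.535.
Trying y = 1.49 ft: A R^(2/3) = 2.615 — short.
Trying y = 2.36 ft: A R^(2/3) = 8.915 — over.
Trying y = 2.1 ft: A R^(2/3) = 6.531 — matches.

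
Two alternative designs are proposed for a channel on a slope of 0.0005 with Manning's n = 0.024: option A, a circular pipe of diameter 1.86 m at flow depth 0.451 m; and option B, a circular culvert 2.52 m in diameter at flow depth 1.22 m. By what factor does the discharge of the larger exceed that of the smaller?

Channel A: For a circular section of diameter D = 1.86 m at depth y = 0.451 m, the central angle is θ = 2 arccos(1 − 2y/D) = 2.059 rad. Then A = (D²/8)(θ − sin θ) = 0.5088 m² and P = Dθ/2 = 1.915 m. Hydraulic radius R = A/P = 0.5088/1.915 = 0.2656 m. Q_A = (1/0.024)·0.5088·0.2656^(2/3)·√0.0005 = 0.1959 m³/s.
Channel B: For a circular section of diameter D = 2.52 m at depth y = 1.22 m, the central angle is θ = 2 arccos(1 − 2y/D) = 3.078 rad. Then A = (D²/8)(θ − sin θ) = 2.393 m² and P = Dθ/2 = 3.878 m. Hydraulic radius R = A/P = 2.393/3.878 = 0.617 m. Q_B = (1/0.024)·2.393·0.617^(2/3)·√0.0005 = 1.616 m³/s.
The larger discharge is 1.616 m³/s and the smaller is 0.1959 m³/s; the ratio is 8.25.

8.25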